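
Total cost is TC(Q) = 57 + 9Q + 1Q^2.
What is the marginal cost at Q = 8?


MC = dTC/dQ = 9 + 2*1*Q
At Q = 8:
MC = 9 + 2*8
MC = 9 + 16 = 25

25


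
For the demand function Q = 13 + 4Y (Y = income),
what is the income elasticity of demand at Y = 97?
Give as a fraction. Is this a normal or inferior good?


dQ/dY = 4
At Y = 97: Q = 13 + 4*97 = 401
Ey = (dQ/dY)(Y/Q) = 4 * 97 / 401 = 388/401
Since Ey > 0, this is a normal good.

388/401 (normal good)


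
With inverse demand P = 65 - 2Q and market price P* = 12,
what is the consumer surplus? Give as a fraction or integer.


Maximum willingness to pay (at Q=0): P_max = 65
Quantity demanded at P* = 12:
Q* = (65 - 12)/2 = 53/2
CS = (1/2) * Q* * (P_max - P*)
CS = (1/2) * 53/2 * (65 - 12)
CS = (1/2) * 53/2 * 53 = 2809/4

2809/4


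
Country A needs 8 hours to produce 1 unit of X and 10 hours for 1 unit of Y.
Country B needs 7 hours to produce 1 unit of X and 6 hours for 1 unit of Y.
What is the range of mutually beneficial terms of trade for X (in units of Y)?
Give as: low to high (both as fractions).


Opportunity cost of X for Country A = hours_X / hours_Y = 8/10 = 4/5 units of Y
Opportunity cost of X for Country B = hours_X / hours_Y = 7/6 = 7/6 units of Y
Terms of trade must be between the two opportunity costs.
Range: 4/5 to 7/6

4/5 to 7/6


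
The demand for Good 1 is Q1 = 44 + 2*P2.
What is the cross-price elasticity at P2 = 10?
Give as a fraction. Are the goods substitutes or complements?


dQ1/dP2 = 2
At P2 = 10: Q1 = 44 + 2*10 = 64
Exy = (dQ1/dP2)(P2/Q1) = 2 * 10 / 64 = 5/16
Since Exy > 0, the goods are substitutes.

5/16 (substitutes)


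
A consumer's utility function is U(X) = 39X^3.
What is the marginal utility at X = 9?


MU = dU/dX = 39*3*X^(3-1)
MU = 117*X^2
At X = 9:
MU = 117 * 9^2
MU = 117 * 81 = 9477

9477


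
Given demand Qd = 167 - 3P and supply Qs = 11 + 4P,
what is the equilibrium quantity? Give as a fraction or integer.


First find equilibrium price:
167 - 3P = 11 + 4P
P* = 156/7 = 156/7
Then substitute into demand:
Q* = 167 - 3 * 156/7 = 701/7

701/7


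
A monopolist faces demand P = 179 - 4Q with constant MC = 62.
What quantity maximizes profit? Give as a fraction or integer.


TR = P*Q = (179 - 4Q)Q = 179Q - 4Q^2
MR = dTR/dQ = 179 - 8Q
Set MR = MC:
179 - 8Q = 62
117 = 8Q
Q* = 117/8 = 117/8

117/8


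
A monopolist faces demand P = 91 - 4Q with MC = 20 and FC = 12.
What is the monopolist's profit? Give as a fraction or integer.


MR = MC: 91 - 8Q = 20
Q* = 71/8
P* = 91 - 4*71/8 = 111/2
Profit = (P* - MC)*Q* - FC
= (111/2 - 20)*71/8 - 12
= 71/2*71/8 - 12
= 5041/16 - 12 = 4849/16

4849/16


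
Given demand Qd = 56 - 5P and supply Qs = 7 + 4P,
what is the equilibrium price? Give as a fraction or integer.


At equilibrium, Qd = Qs.
56 - 5P = 7 + 4P
56 - 7 = 5P + 4P
49 = 9P
P* = 49/9 = 49/9

49/9


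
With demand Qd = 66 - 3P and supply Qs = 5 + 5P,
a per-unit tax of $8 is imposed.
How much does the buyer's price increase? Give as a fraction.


With a per-unit tax, the buyer's price increase depends on relative slopes.
Supply slope: d = 5, Demand slope: b = 3
Buyer's price increase = d * tax / (b + d)
= 5 * 8 / (3 + 5)
= 40 / 8 = 5

5


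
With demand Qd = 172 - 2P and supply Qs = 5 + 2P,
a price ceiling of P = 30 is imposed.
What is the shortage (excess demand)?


At P = 30:
Qd = 172 - 2*30 = 112
Qs = 5 + 2*30 = 65
Shortage = Qd - Qs = 112 - 65 = 47

47


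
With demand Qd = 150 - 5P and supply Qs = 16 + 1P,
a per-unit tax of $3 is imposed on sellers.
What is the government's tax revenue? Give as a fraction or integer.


With tax on sellers, new supply: Qs' = 16 + 1(P - 3)
= 13 + 1P
New equilibrium quantity:
Q_new = 215/6
Tax revenue = tax * Q_new = 3 * 215/6 = 215/2

215/2


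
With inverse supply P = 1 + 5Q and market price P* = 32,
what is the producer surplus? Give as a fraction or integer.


Minimum supply price (at Q=0): P_min = 1
Quantity supplied at P* = 32:
Q* = (32 - 1)/5 = 31/5
PS = (1/2) * Q* * (P* - P_min)
PS = (1/2) * 31/5 * (32 - 1)
PS = (1/2) * 31/5 * 31 = 961/10

961/10


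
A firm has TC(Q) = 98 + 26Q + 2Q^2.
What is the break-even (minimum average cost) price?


AC(Q) = 98/Q + 26 + 2Q
To minimize: dAC/dQ = -98/Q^2 + 2 = 0
Q^2 = 98/2 = 49
Q* = 7
Min AC = 98/7 + 26 + 2*7
Min AC = 14 + 26 + 14 = 54

54


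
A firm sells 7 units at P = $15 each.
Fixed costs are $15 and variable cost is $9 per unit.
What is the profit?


Total Revenue = P * Q = 15 * 7 = $105
Total Cost = FC + VC*Q = 15 + 9*7 = $78
Profit = TR - TC = 105 - 78 = $27

$27


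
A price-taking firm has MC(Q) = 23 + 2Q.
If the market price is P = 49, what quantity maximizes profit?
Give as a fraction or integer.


In perfect competition, profit is maximized where P = MC.
49 = 23 + 2Q
26 = 2Q
Q* = 26/2 = 13

13


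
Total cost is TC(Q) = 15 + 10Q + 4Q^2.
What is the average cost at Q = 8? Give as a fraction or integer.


TC(8) = 15 + 10*8 + 4*8^2
TC(8) = 15 + 80 + 256 = 351
AC = TC/Q = 351/8 = 351/8

351/8


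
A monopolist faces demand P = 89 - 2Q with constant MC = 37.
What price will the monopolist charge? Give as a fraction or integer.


MR = 89 - 4Q
Set MR = MC: 89 - 4Q = 37
Q* = 13
Substitute into demand:
P* = 89 - 2*13 = 63

63


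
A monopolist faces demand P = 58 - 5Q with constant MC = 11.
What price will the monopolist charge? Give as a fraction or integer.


MR = 58 - 10Q
Set MR = MC: 58 - 10Q = 11
Q* = 47/10
Substitute into demand:
P* = 58 - 5*47/10 = 69/2

69/2


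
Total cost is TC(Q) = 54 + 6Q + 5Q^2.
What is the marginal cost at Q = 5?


MC = dTC/dQ = 6 + 2*5*Q
At Q = 5:
MC = 6 + 10*5
MC = 6 + 50 = 56

56


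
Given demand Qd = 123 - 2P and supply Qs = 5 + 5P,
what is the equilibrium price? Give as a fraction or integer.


At equilibrium, Qd = Qs.
123 - 2P = 5 + 5P
123 - 5 = 2P + 5P
118 = 7P
P* = 118/7 = 118/7

118/7


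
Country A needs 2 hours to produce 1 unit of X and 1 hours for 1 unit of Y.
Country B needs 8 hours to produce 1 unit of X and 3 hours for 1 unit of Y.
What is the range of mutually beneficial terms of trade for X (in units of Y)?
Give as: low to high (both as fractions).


Opportunity cost of X for Country A = hours_X / hours_Y = 2/1 = 2 units of Y
Opportunity cost of X for Country B = hours_X / hours_Y = 8/3 = 8/3 units of Y
Terms of trade must be between the two opportunity costs.
Range: 2 to 8/3

2 to 8/3


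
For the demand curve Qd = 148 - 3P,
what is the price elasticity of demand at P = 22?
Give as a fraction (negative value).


dQ/dP = -3
At P = 22: Q = 148 - 3*22 = 82
E = (dQ/dP)(P/Q) = (-3)(22/82) = -33/41

-33/41


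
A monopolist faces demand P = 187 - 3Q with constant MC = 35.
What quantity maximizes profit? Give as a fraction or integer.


TR = P*Q = (187 - 3Q)Q = 187Q - 3Q^2
MR = dTR/dQ = 187 - 6Q
Set MR = MC:
187 - 6Q = 35
152 = 6Q
Q* = 152/6 = 76/3

76/3


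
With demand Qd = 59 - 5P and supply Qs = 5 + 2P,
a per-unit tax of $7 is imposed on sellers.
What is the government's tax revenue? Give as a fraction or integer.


With tax on sellers, new supply: Qs' = 5 + 2(P - 7)
= 2P - 9
New equilibrium quantity:
Q_new = 73/7
Tax revenue = tax * Q_new = 7 * 73/7 = 73

73


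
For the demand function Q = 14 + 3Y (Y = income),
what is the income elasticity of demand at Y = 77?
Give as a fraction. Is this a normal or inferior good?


dQ/dY = 3
At Y = 77: Q = 14 + 3*77 = 245
Ey = (dQ/dY)(Y/Q) = 3 * 77 / 245 = 33/35
Since Ey > 0, this is a normal good.

33/35 (normal good)


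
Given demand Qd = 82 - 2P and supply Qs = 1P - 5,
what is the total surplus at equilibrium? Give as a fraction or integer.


Find equilibrium: 82 - 2P = 1P - 5
82 + 5 = 3P
P* = 87/3 = 29
Q* = 1*29 - 5 = 24
Inverse demand: P = 41 - Q/2, so P_max = 41
Inverse supply: P = 5 + Q/1, so P_min = 5
CS = (1/2) * 24 * (41 - 29) = 144
PS = (1/2) * 24 * (29 - 5) = 288
TS = CS + PS = 144 + 288 = 432

432


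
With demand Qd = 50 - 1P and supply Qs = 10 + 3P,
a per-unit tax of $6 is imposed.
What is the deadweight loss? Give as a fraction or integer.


Pre-tax equilibrium quantity: Q* = 40
Post-tax equilibrium quantity: Q_tax = 71/2
Reduction in quantity: Q* - Q_tax = 9/2
DWL = (1/2) * tax * (Q* - Q_tax)
DWL = (1/2) * 6 * 9/2 = 27/2

27/2


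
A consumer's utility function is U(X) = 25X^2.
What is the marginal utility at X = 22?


MU = dU/dX = 25*2*X^(2-1)
MU = 50*X^1
At X = 22:
MU = 50 * 22^1
MU = 50 * 22 = 1100

1100


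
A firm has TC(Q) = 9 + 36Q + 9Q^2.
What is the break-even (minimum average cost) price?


AC(Q) = 9/Q + 36 + 9Q
To minimize: dAC/dQ = -9/Q^2 + 9 = 0
Q^2 = 9/9 = 1
Q* = 1
Min AC = 9/1 + 36 + 9*1
Min AC = 9 + 36 + 9 = 54

54


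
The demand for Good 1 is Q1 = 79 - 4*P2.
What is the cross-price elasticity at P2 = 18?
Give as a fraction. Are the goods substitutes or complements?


dQ1/dP2 = -4
At P2 = 18: Q1 = 79 - 4*18 = 7
Exy = (dQ1/dP2)(P2/Q1) = -4 * 18 / 7 = -72/7
Since Exy < 0, the goods are complements.

-72/7 (complements)


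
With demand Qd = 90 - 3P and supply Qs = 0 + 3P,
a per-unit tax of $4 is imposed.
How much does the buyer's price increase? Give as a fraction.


With a per-unit tax, the buyer's price increase depends on relative slopes.
Supply slope: d = 3, Demand slope: b = 3
Buyer's price increase = d * tax / (b + d)
= 3 * 4 / (3 + 3)
= 12 / 6 = 2

2


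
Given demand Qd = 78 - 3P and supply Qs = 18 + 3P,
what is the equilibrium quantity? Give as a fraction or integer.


First find equilibrium price:
78 - 3P = 18 + 3P
P* = 60/6 = 10
Then substitute into demand:
Q* = 78 - 3 * 10 = 48

48


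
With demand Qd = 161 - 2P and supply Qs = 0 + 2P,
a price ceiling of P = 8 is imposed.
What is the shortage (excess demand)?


At P = 8:
Qd = 161 - 2*8 = 145
Qs = 0 + 2*8 = 16
Shortage = Qd - Qs = 145 - 16 = 129

129


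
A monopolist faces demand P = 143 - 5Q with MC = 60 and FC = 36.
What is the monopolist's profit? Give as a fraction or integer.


MR = MC: 143 - 10Q = 60
Q* = 83/10
P* = 143 - 5*83/10 = 203/2
Profit = (P* - MC)*Q* - FC
= (203/2 - 60)*83/10 - 36
= 83/2*83/10 - 36
= 6889/20 - 36 = 6169/20

6169/20


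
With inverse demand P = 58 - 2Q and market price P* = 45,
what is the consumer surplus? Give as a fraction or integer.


Maximum willingness to pay (at Q=0): P_max = 58
Quantity demanded at P* = 45:
Q* = (58 - 45)/2 = 13/2
CS = (1/2) * Q* * (P_max - P*)
CS = (1/2) * 13/2 * (58 - 45)
CS = (1/2) * 13/2 * 13 = 169/4

169/4


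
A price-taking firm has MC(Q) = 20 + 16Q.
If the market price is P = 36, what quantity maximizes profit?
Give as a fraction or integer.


In perfect competition, profit is maximized where P = MC.
36 = 20 + 16Q
16 = 16Q
Q* = 16/16 = 1

1


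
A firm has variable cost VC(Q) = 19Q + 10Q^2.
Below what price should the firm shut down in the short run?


AVC(Q) = VC(Q)/Q = 19 + 10Q
AVC is increasing in Q, so minimum AVC is at Q -> 0+.
Min AVC = 19
The firm should shut down if P < 19.

19


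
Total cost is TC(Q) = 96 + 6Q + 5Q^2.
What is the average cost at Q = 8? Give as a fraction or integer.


TC(8) = 96 + 6*8 + 5*8^2
TC(8) = 96 + 48 + 320 = 464
AC = TC/Q = 464/8 = 58

58


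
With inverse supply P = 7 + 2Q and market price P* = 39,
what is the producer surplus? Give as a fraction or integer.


Minimum supply price (at Q=0): P_min = 7
Quantity supplied at P* = 39:
Q* = (39 - 7)/2 = 16
PS = (1/2) * Q* * (P* - P_min)
PS = (1/2) * 16 * (39 - 7)
PS = (1/2) * 16 * 32 = 256

256


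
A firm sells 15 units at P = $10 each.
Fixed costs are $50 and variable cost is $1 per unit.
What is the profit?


Total Revenue = P * Q = 10 * 15 = $150
Total Cost = FC + VC*Q = 50 + 1*15 = $65
Profit = TR - TC = 150 - 65 = $85

$85


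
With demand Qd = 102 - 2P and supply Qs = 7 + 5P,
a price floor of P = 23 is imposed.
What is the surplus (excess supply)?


At P = 23:
Qd = 102 - 2*23 = 56
Qs = 7 + 5*23 = 122
Surplus = Qs - Qd = 122 - 56 = 66

66


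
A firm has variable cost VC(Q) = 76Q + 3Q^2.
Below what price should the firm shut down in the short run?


AVC(Q) = VC(Q)/Q = 76 + 3Q
AVC is increasing in Q, so minimum AVC is at Q -> 0+.
Min AVC = 76
The firm should shut down if P < 76.

76


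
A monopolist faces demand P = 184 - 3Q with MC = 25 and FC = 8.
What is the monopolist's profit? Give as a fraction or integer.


MR = MC: 184 - 6Q = 25
Q* = 53/2
P* = 184 - 3*53/2 = 209/2
Profit = (P* - MC)*Q* - FC
= (209/2 - 25)*53/2 - 8
= 159/2*53/2 - 8
= 8427/4 - 8 = 8395/4

8395/4


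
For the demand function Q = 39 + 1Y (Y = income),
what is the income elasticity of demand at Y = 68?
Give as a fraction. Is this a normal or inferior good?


dQ/dY = 1
At Y = 68: Q = 39 + 1*68 = 107
Ey = (dQ/dY)(Y/Q) = 1 * 68 / 107 = 68/107
Since Ey > 0, this is a normal good.

68/107 (normal good)


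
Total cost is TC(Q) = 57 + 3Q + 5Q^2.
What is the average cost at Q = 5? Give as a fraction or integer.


TC(5) = 57 + 3*5 + 5*5^2
TC(5) = 57 + 15 + 125 = 197
AC = TC/Q = 197/5 = 197/5

197/5


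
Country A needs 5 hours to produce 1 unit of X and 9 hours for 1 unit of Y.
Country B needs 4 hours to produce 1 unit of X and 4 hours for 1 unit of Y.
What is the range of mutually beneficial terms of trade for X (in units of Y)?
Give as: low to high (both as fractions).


Opportunity cost of X for Country A = hours_X / hours_Y = 5/9 = 5/9 units of Y
Opportunity cost of X for Country B = hours_X / hours_Y = 4/4 = 1 units of Y
Terms of trade must be between the two opportunity costs.
Range: 5/9 to 1

5/9 to 1


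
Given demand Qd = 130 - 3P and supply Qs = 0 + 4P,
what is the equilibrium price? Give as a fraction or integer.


At equilibrium, Qd = Qs.
130 - 3P = 0 + 4P
130 - 0 = 3P + 4P
130 = 7P
P* = 130/7 = 130/7

130/7


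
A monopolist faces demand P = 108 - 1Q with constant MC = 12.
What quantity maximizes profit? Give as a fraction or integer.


TR = P*Q = (108 - 1Q)Q = 108Q - 1Q^2
MR = dTR/dQ = 108 - 2Q
Set MR = MC:
108 - 2Q = 12
96 = 2Q
Q* = 96/2 = 48

48


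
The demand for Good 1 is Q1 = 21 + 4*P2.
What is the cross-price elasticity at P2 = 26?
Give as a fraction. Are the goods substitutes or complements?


dQ1/dP2 = 4
At P2 = 26: Q1 = 21 + 4*26 = 125
Exy = (dQ1/dP2)(P2/Q1) = 4 * 26 / 125 = 104/125
Since Exy > 0, the goods are substitutes.

104/125 (substitutes)


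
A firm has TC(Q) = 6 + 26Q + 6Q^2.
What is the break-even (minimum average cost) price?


AC(Q) = 6/Q + 26 + 6Q
To minimize: dAC/dQ = -6/Q^2 + 6 = 0
Q^2 = 6/6 = 1
Q* = 1
Min AC = 6/1 + 26 + 6*1
Min AC = 6 + 26 + 6 = 38

38


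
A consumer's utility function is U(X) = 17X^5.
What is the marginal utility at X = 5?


MU = dU/dX = 17*5*X^(5-1)
MU = 85*X^4
At X = 5:
MU = 85 * 5^4
MU = 85 * 625 = 53125

53125


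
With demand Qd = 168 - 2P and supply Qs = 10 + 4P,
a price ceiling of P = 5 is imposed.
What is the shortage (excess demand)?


At P = 5:
Qd = 168 - 2*5 = 158
Qs = 10 + 4*5 = 30
Shortage = Qd - Qs = 158 - 30 = 128

128


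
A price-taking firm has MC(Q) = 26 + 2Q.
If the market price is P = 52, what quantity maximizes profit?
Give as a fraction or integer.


In perfect competition, profit is maximized where P = MC.
52 = 26 + 2Q
26 = 2Q
Q* = 26/2 = 13

13


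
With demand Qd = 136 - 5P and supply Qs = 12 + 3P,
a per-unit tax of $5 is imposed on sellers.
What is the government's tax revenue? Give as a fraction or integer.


With tax on sellers, new supply: Qs' = 12 + 3(P - 5)
= 3P - 3
New equilibrium quantity:
Q_new = 393/8
Tax revenue = tax * Q_new = 5 * 393/8 = 1965/8

1965/8


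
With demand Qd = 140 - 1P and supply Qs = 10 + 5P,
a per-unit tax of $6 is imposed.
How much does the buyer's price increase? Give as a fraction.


With a per-unit tax, the buyer's price increase depends on relative slopes.
Supply slope: d = 5, Demand slope: b = 1
Buyer's price increase = d * tax / (b + d)
= 5 * 6 / (1 + 5)
= 30 / 6 = 5

5


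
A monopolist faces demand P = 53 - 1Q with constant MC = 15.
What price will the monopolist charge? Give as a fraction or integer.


MR = 53 - 2Q
Set MR = MC: 53 - 2Q = 15
Q* = 19
Substitute into demand:
P* = 53 - 1*19 = 34

34


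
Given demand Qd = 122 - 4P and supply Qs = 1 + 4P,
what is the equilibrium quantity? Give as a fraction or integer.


First find equilibrium price:
122 - 4P = 1 + 4P
P* = 121/8 = 121/8
Then substitute into demand:
Q* = 122 - 4 * 121/8 = 123/2

123/2


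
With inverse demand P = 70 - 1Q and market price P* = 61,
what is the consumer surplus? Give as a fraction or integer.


Maximum willingness to pay (at Q=0): P_max = 70
Quantity demanded at P* = 61:
Q* = (70 - 61)/1 = 9
CS = (1/2) * Q* * (P_max - P*)
CS = (1/2) * 9 * (70 - 61)
CS = (1/2) * 9 * 9 = 81/2

81/2


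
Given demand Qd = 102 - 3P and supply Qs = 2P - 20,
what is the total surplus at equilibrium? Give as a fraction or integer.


Find equilibrium: 102 - 3P = 2P - 20
102 + 20 = 5P
P* = 122/5 = 122/5
Q* = 2*122/5 - 20 = 144/5
Inverse demand: P = 34 - Q/3, so P_max = 34
Inverse supply: P = 10 + Q/2, so P_min = 10
CS = (1/2) * 144/5 * (34 - 122/5) = 3456/25
PS = (1/2) * 144/5 * (122/5 - 10) = 5184/25
TS = CS + PS = 3456/25 + 5184/25 = 1728/5

1728/5


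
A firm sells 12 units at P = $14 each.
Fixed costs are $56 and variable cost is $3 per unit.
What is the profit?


Total Revenue = P * Q = 14 * 12 = $168
Total Cost = FC + VC*Q = 56 + 3*12 = $92
Profit = TR - TC = 168 - 92 = $76

$76


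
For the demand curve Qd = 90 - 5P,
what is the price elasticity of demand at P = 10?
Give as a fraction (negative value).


dQ/dP = -5
At P = 10: Q = 90 - 5*10 = 40
E = (dQ/dP)(P/Q) = (-5)(10/40) = -5/4

-5/4


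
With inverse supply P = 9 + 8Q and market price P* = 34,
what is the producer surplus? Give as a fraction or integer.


Minimum supply price (at Q=0): P_min = 9
Quantity supplied at P* = 34:
Q* = (34 - 9)/8 = 25/8
PS = (1/2) * Q* * (P* - P_min)
PS = (1/2) * 25/8 * (34 - 9)
PS = (1/2) * 25/8 * 25 = 625/16

625/16


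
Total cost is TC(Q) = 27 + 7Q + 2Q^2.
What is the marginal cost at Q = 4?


MC = dTC/dQ = 7 + 2*2*Q
At Q = 4:
MC = 7 + 4*4
MC = 7 + 16 = 23

23


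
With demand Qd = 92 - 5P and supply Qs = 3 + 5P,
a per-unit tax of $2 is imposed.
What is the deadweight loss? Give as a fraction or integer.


Pre-tax equilibrium quantity: Q* = 95/2
Post-tax equilibrium quantity: Q_tax = 85/2
Reduction in quantity: Q* - Q_tax = 5
DWL = (1/2) * tax * (Q* - Q_tax)
DWL = (1/2) * 2 * 5 = 5

5


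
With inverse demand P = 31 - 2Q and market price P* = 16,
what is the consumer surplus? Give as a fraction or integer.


Maximum willingness to pay (at Q=0): P_max = 31
Quantity demanded at P* = 16:
Q* = (31 - 16)/2 = 15/2
CS = (1/2) * Q* * (P_max - P*)
CS = (1/2) * 15/2 * (31 - 16)
CS = (1/2) * 15/2 * 15 = 225/4

225/4


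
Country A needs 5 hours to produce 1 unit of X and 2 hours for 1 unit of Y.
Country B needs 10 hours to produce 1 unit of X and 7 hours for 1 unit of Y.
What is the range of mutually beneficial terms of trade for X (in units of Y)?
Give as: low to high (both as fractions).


Opportunity cost of X for Country A = hours_X / hours_Y = 5/2 = 5/2 units of Y
Opportunity cost of X for Country B = hours_X / hours_Y = 10/7 = 10/7 units of Y
Terms of trade must be between the two opportunity costs.
Range: 10/7 to 5/2

10/7 to 5/2


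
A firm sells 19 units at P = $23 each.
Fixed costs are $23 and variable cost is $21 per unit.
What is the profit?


Total Revenue = P * Q = 23 * 19 = $437
Total Cost = FC + VC*Q = 23 + 21*19 = $422
Profit = TR - TC = 437 - 422 = $15

$15


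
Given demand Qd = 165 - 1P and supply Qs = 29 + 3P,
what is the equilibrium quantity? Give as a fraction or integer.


First find equilibrium price:
165 - 1P = 29 + 3P
P* = 136/4 = 34
Then substitute into demand:
Q* = 165 - 1 * 34 = 131

131


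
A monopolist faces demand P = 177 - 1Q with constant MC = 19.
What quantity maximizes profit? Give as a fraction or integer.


TR = P*Q = (177 - 1Q)Q = 177Q - 1Q^2
MR = dTR/dQ = 177 - 2Q
Set MR = MC:
177 - 2Q = 19
158 = 2Q
Q* = 158/2 = 79

79


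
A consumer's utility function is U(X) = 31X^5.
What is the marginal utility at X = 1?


MU = dU/dX = 31*5*X^(5-1)
MU = 155*X^4
At X = 1:
MU = 155 * 1^4
MU = 155 * 1 = 155

155


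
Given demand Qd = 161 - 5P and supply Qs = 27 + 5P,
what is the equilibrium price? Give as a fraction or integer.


At equilibrium, Qd = Qs.
161 - 5P = 27 + 5P
161 - 27 = 5P + 5P
134 = 10P
P* = 134/10 = 67/5

67/5


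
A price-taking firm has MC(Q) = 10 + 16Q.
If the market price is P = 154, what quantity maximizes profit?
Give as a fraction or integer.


In perfect competition, profit is maximized where P = MC.
154 = 10 + 16Q
144 = 16Q
Q* = 144/16 = 9

9


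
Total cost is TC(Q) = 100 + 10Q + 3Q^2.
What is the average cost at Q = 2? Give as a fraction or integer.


TC(2) = 100 + 10*2 + 3*2^2
TC(2) = 100 + 20 + 12 = 132
AC = TC/Q = 132/2 = 66

66


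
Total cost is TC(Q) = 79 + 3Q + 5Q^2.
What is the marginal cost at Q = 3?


MC = dTC/dQ = 3 + 2*5*Q
At Q = 3:
MC = 3 + 10*3
MC = 3 + 30 = 33

33


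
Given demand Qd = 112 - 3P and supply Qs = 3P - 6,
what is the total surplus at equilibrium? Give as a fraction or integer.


Find equilibrium: 112 - 3P = 3P - 6
112 + 6 = 6P
P* = 118/6 = 59/3
Q* = 3*59/3 - 6 = 53
Inverse demand: P = 112/3 - Q/3, so P_max = 112/3
Inverse supply: P = 2 + Q/3, so P_min = 2
CS = (1/2) * 53 * (112/3 - 59/3) = 2809/6
PS = (1/2) * 53 * (59/3 - 2) = 2809/6
TS = CS + PS = 2809/6 + 2809/6 = 2809/3

2809/3


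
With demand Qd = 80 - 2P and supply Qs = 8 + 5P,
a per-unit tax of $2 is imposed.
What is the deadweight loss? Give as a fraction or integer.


Pre-tax equilibrium quantity: Q* = 416/7
Post-tax equilibrium quantity: Q_tax = 396/7
Reduction in quantity: Q* - Q_tax = 20/7
DWL = (1/2) * tax * (Q* - Q_tax)
DWL = (1/2) * 2 * 20/7 = 20/7

20/7


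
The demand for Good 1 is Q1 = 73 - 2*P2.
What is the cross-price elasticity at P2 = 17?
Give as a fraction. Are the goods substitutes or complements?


dQ1/dP2 = -2
At P2 = 17: Q1 = 73 - 2*17 = 39
Exy = (dQ1/dP2)(P2/Q1) = -2 * 17 / 39 = -34/39
Since Exy < 0, the goods are complements.

-34/39 (complements)


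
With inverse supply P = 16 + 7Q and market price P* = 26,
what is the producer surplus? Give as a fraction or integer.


Minimum supply price (at Q=0): P_min = 16
Quantity supplied at P* = 26:
Q* = (26 - 16)/7 = 10/7
PS = (1/2) * Q* * (P* - P_min)
PS = (1/2) * 10/7 * (26 - 16)
PS = (1/2) * 10/7 * 10 = 50/7

50/7


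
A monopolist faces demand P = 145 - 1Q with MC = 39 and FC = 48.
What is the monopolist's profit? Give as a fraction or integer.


MR = MC: 145 - 2Q = 39
Q* = 53
P* = 145 - 1*53 = 92
Profit = (P* - MC)*Q* - FC
= (92 - 39)*53 - 48
= 53*53 - 48
= 2809 - 48 = 2761

2761


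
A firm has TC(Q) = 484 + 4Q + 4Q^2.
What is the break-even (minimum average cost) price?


AC(Q) = 484/Q + 4 + 4Q
To minimize: dAC/dQ = -484/Q^2 + 4 = 0
Q^2 = 484/4 = 121
Q* = 11
Min AC = 484/11 + 4 + 4*11
Min AC = 44 + 4 + 44 = 92

92


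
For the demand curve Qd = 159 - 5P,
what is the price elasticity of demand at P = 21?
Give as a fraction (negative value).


dQ/dP = -5
At P = 21: Q = 159 - 5*21 = 54
E = (dQ/dP)(P/Q) = (-5)(21/54) = -35/18

-35/18


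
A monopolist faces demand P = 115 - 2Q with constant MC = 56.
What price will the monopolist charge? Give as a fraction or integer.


MR = 115 - 4Q
Set MR = MC: 115 - 4Q = 56
Q* = 59/4
Substitute into demand:
P* = 115 - 2*59/4 = 171/2

171/2


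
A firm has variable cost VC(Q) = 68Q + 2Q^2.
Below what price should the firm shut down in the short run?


AVC(Q) = VC(Q)/Q = 68 + 2Q
AVC is increasing in Q, so minimum AVC is at Q -> 0+.
Min AVC = 68
The firm should shut down if P < 68.

68


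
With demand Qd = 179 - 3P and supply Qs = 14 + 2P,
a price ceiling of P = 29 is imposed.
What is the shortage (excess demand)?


At P = 29:
Qd = 179 - 3*29 = 92
Qs = 14 + 2*29 = 72
Shortage = Qd - Qs = 92 - 72 = 20

20


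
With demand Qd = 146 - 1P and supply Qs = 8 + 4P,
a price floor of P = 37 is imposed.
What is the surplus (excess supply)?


At P = 37:
Qd = 146 - 1*37 = 109
Qs = 8 + 4*37 = 156
Surplus = Qs - Qd = 156 - 109 = 47

47


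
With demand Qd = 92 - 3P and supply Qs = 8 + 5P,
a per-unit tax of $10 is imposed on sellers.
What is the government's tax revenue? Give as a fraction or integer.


With tax on sellers, new supply: Qs' = 8 + 5(P - 10)
= 5P - 42
New equilibrium quantity:
Q_new = 167/4
Tax revenue = tax * Q_new = 10 * 167/4 = 835/2

835/2


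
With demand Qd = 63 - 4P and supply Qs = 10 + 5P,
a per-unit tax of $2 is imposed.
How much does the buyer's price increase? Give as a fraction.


With a per-unit tax, the buyer's price increase depends on relative slopes.
Supply slope: d = 5, Demand slope: b = 4
Buyer's price increase = d * tax / (b + d)
= 5 * 2 / (4 + 5)
= 10 / 9 = 10/9

10/9


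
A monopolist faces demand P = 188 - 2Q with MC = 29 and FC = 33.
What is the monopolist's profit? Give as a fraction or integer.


MR = MC: 188 - 4Q = 29
Q* = 159/4
P* = 188 - 2*159/4 = 217/2
Profit = (P* - MC)*Q* - FC
= (217/2 - 29)*159/4 - 33
= 159/2*159/4 - 33
= 25281/8 - 33 = 25017/8

25017/8


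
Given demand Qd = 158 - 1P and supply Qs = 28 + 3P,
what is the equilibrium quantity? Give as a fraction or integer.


First find equilibrium price:
158 - 1P = 28 + 3P
P* = 130/4 = 65/2
Then substitute into demand:
Q* = 158 - 1 * 65/2 = 251/2

251/2


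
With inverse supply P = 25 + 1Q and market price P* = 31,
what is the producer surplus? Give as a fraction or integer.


Minimum supply price (at Q=0): P_min = 25
Quantity supplied at P* = 31:
Q* = (31 - 25)/1 = 6
PS = (1/2) * Q* * (P* - P_min)
PS = (1/2) * 6 * (31 - 25)
PS = (1/2) * 6 * 6 = 18

18


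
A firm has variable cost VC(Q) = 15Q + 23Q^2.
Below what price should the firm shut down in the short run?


AVC(Q) = VC(Q)/Q = 15 + 23Q
AVC is increasing in Q, so minimum AVC is at Q -> 0+.
Min AVC = 15
The firm should shut down if P < 15.

15


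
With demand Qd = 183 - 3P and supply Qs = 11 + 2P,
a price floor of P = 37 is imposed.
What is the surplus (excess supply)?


At P = 37:
Qd = 183 - 3*37 = 72
Qs = 11 + 2*37 = 85
Surplus = Qs - Qd = 85 - 72 = 13

13


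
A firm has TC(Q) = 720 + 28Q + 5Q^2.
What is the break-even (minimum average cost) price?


AC(Q) = 720/Q + 28 + 5Q
To minimize: dAC/dQ = -720/Q^2 + 5 = 0
Q^2 = 720/5 = 144
Q* = 12
Min AC = 720/12 + 28 + 5*12
Min AC = 60 + 28 + 60 = 148

148


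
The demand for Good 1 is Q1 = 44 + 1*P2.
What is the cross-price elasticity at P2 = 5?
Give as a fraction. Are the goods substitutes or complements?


dQ1/dP2 = 1
At P2 = 5: Q1 = 44 + 1*5 = 49
Exy = (dQ1/dP2)(P2/Q1) = 1 * 5 / 49 = 5/49
Since Exy > 0, the goods are substitutes.

5/49 (substitutes)


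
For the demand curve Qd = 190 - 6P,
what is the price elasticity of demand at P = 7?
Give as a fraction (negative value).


dQ/dP = -6
At P = 7: Q = 190 - 6*7 = 148
E = (dQ/dP)(P/Q) = (-6)(7/148) = -21/74

-21/74


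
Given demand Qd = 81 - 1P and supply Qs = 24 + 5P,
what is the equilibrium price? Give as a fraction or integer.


At equilibrium, Qd = Qs.
81 - 1P = 24 + 5P
81 - 24 = 1P + 5P
57 = 6P
P* = 57/6 = 19/2

19/2


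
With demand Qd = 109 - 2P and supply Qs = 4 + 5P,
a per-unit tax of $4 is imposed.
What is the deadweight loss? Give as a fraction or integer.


Pre-tax equilibrium quantity: Q* = 79
Post-tax equilibrium quantity: Q_tax = 513/7
Reduction in quantity: Q* - Q_tax = 40/7
DWL = (1/2) * tax * (Q* - Q_tax)
DWL = (1/2) * 4 * 40/7 = 80/7

80/7


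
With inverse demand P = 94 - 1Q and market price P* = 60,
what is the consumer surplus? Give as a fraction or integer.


Maximum willingness to pay (at Q=0): P_max = 94
Quantity demanded at P* = 60:
Q* = (94 - 60)/1 = 34
CS = (1/2) * Q* * (P_max - P*)
CS = (1/2) * 34 * (94 - 60)
CS = (1/2) * 34 * 34 = 578

578


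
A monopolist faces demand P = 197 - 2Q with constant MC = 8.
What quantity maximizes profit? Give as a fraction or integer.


TR = P*Q = (197 - 2Q)Q = 197Q - 2Q^2
MR = dTR/dQ = 197 - 4Q
Set MR = MC:
197 - 4Q = 8
189 = 4Q
Q* = 189/4 = 189/4

189/4


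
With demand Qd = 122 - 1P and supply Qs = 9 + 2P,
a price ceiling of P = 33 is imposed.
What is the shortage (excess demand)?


At P = 33:
Qd = 122 - 1*33 = 89
Qs = 9 + 2*33 = 75
Shortage = Qd - Qs = 89 - 75 = 14

14


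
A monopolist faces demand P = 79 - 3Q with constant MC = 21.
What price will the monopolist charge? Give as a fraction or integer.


MR = 79 - 6Q
Set MR = MC: 79 - 6Q = 21
Q* = 29/3
Substitute into demand:
P* = 79 - 3*29/3 = 50

50


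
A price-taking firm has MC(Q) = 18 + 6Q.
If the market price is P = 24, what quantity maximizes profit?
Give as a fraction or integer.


In perfect competition, profit is maximized where P = MC.
24 = 18 + 6Q
6 = 6Q
Q* = 6/6 = 1

1


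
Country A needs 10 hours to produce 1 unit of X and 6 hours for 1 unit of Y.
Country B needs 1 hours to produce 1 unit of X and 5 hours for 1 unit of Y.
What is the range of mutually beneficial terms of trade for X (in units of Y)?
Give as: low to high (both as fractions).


Opportunity cost of X for Country A = hours_X / hours_Y = 10/6 = 5/3 units of Y
Opportunity cost of X for Country B = hours_X / hours_Y = 1/5 = 1/5 units of Y
Terms of trade must be between the two opportunity costs.
Range: 1/5 to 5/3

1/5 to 5/3


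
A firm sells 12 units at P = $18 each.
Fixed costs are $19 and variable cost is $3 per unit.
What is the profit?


Total Revenue = P * Q = 18 * 12 = $216
Total Cost = FC + VC*Q = 19 + 3*12 = $55
Profit = TR - TC = 216 - 55 = $161

$161


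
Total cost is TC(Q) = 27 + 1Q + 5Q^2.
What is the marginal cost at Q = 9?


MC = dTC/dQ = 1 + 2*5*Q
At Q = 9:
MC = 1 + 10*9
MC = 1 + 90 = 91

91


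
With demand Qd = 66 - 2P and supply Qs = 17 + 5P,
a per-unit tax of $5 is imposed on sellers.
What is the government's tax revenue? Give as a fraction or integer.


With tax on sellers, new supply: Qs' = 17 + 5(P - 5)
= 5P - 8
New equilibrium quantity:
Q_new = 314/7
Tax revenue = tax * Q_new = 5 * 314/7 = 1570/7

1570/7


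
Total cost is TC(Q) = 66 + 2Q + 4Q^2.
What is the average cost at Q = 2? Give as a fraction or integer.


TC(2) = 66 + 2*2 + 4*2^2
TC(2) = 66 + 4 + 16 = 86
AC = TC/Q = 86/2 = 43

43


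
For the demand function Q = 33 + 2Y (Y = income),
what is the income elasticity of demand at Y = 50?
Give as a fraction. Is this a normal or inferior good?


dQ/dY = 2
At Y = 50: Q = 33 + 2*50 = 133
Ey = (dQ/dY)(Y/Q) = 2 * 50 / 133 = 100/133
Since Ey > 0, this is a normal good.

100/133 (normal good)


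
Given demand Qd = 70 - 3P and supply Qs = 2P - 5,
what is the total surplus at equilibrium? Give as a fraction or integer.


Find equilibrium: 70 - 3P = 2P - 5
70 + 5 = 5P
P* = 75/5 = 15
Q* = 2*15 - 5 = 25
Inverse demand: P = 70/3 - Q/3, so P_max = 70/3
Inverse supply: P = 5/2 + Q/2, so P_min = 5/2
CS = (1/2) * 25 * (70/3 - 15) = 625/6
PS = (1/2) * 25 * (15 - 5/2) = 625/4
TS = CS + PS = 625/6 + 625/4 = 3125/12

3125/12


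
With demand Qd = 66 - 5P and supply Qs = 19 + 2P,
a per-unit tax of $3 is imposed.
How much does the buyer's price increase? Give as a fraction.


With a per-unit tax, the buyer's price increase depends on relative slopes.
Supply slope: d = 2, Demand slope: b = 5
Buyer's price increase = d * tax / (b + d)
= 2 * 3 / (5 + 2)
= 6 / 7 = 6/7

6/7


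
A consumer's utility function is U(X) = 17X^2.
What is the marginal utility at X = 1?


MU = dU/dX = 17*2*X^(2-1)
MU = 34*X^1
At X = 1:
MU = 34 * 1^1
MU = 34 * 1 = 34

34


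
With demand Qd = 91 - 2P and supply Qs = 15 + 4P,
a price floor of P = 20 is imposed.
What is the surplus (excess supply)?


At P = 20:
Qd = 91 - 2*20 = 51
Qs = 15 + 4*20 = 95
Surplus = Qs - Qd = 95 - 51 = 44

44


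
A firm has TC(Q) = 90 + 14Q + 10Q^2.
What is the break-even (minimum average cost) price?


AC(Q) = 90/Q + 14 + 10Q
To minimize: dAC/dQ = -90/Q^2 + 10 = 0
Q^2 = 90/10 = 9
Q* = 3
Min AC = 90/3 + 14 + 10*3
Min AC = 30 + 14 + 30 = 74

74


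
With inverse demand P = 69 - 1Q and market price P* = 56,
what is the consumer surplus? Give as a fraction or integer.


Maximum willingness to pay (at Q=0): P_max = 69
Quantity demanded at P* = 56:
Q* = (69 - 56)/1 = 13
CS = (1/2) * Q* * (P_max - P*)
CS = (1/2) * 13 * (69 - 56)
CS = (1/2) * 13 * 13 = 169/2

169/2


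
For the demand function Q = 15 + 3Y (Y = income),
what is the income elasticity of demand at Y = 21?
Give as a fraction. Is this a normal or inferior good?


dQ/dY = 3
At Y = 21: Q = 15 + 3*21 = 78
Ey = (dQ/dY)(Y/Q) = 3 * 21 / 78 = 21/26
Since Ey > 0, this is a normal good.

21/26 (normal good)


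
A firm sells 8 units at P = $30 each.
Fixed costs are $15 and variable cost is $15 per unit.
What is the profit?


Total Revenue = P * Q = 30 * 8 = $240
Total Cost = FC + VC*Q = 15 + 15*8 = $135
Profit = TR - TC = 240 - 135 = $105

$105


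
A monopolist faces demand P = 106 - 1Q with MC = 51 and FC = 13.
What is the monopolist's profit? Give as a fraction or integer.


MR = MC: 106 - 2Q = 51
Q* = 55/2
P* = 106 - 1*55/2 = 157/2
Profit = (P* - MC)*Q* - FC
= (157/2 - 51)*55/2 - 13
= 55/2*55/2 - 13
= 3025/4 - 13 = 2973/4

2973/4


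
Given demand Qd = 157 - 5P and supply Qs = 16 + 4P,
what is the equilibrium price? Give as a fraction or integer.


At equilibrium, Qd = Qs.
157 - 5P = 16 + 4P
157 - 16 = 5P + 4P
141 = 9P
P* = 141/9 = 47/3

47/3


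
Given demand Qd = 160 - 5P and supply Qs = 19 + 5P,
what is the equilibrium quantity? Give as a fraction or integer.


First find equilibrium price:
160 - 5P = 19 + 5P
P* = 141/10 = 141/10
Then substitute into demand:
Q* = 160 - 5 * 141/10 = 179/2

179/2


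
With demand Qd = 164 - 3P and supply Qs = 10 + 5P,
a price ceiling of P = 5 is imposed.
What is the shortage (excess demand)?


At P = 5:
Qd = 164 - 3*5 = 149
Qs = 10 + 5*5 = 35
Shortage = Qd - Qs = 149 - 35 = 114

114


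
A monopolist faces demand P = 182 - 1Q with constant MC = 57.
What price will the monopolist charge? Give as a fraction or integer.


MR = 182 - 2Q
Set MR = MC: 182 - 2Q = 57
Q* = 125/2
Substitute into demand:
P* = 182 - 1*125/2 = 239/2

239/2


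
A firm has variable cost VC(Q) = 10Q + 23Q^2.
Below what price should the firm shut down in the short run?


AVC(Q) = VC(Q)/Q = 10 + 23Q
AVC is increasing in Q, so minimum AVC is at Q -> 0+.
Min AVC = 10
The firm should shut down if P < 10.

10


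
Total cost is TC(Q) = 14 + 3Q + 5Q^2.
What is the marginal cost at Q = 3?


MC = dTC/dQ = 3 + 2*5*Q
At Q = 3:
MC = 3 + 10*3
MC = 3 + 30 = 33

33


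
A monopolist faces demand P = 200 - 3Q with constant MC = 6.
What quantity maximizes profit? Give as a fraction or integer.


TR = P*Q = (200 - 3Q)Q = 200Q - 3Q^2
MR = dTR/dQ = 200 - 6Q
Set MR = MC:
200 - 6Q = 6
194 = 6Q
Q* = 194/6 = 97/3

97/3


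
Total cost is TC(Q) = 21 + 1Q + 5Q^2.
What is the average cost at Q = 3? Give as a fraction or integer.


TC(3) = 21 + 1*3 + 5*3^2
TC(3) = 21 + 3 + 45 = 69
AC = TC/Q = 69/3 = 23

23


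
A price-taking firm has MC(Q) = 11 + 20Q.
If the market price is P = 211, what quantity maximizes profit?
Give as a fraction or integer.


In perfect competition, profit is maximized where P = MC.
211 = 11 + 20Q
200 = 20Q
Q* = 200/20 = 10

10


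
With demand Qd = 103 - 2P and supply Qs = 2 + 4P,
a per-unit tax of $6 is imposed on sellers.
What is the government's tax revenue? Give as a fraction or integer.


With tax on sellers, new supply: Qs' = 2 + 4(P - 6)
= 4P - 22
New equilibrium quantity:
Q_new = 184/3
Tax revenue = tax * Q_new = 6 * 184/3 = 368

368


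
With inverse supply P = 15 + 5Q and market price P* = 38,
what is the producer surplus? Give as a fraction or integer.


Minimum supply price (at Q=0): P_min = 15
Quantity supplied at P* = 38:
Q* = (38 - 15)/5 = 23/5
PS = (1/2) * Q* * (P* - P_min)
PS = (1/2) * 23/5 * (38 - 15)
PS = (1/2) * 23/5 * 23 = 529/10

529/10


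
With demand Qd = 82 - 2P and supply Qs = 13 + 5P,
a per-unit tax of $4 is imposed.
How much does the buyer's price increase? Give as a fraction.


With a per-unit tax, the buyer's price increase depends on relative slopes.
Supply slope: d = 5, Demand slope: b = 2
Buyer's price increase = d * tax / (b + d)
= 5 * 4 / (2 + 5)
= 20 / 7 = 20/7

20/7


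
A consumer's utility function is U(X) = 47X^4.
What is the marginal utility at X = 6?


MU = dU/dX = 47*4*X^(4-1)
MU = 188*X^3
At X = 6:
MU = 188 * 6^3
MU = 188 * 216 = 40608

40608


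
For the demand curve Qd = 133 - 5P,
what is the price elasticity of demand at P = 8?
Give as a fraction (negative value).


dQ/dP = -5
At P = 8: Q = 133 - 5*8 = 93
E = (dQ/dP)(P/Q) = (-5)(8/93) = -40/93

-40/93


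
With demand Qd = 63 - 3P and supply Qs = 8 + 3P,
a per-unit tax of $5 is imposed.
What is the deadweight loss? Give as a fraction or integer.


Pre-tax equilibrium quantity: Q* = 71/2
Post-tax equilibrium quantity: Q_tax = 28
Reduction in quantity: Q* - Q_tax = 15/2
DWL = (1/2) * tax * (Q* - Q_tax)
DWL = (1/2) * 5 * 15/2 = 75/4

75/4


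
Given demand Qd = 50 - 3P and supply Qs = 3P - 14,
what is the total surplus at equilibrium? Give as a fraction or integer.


Find equilibrium: 50 - 3P = 3P - 14
50 + 14 = 6P
P* = 64/6 = 32/3
Q* = 3*32/3 - 14 = 18
Inverse demand: P = 50/3 - Q/3, so P_max = 50/3
Inverse supply: P = 14/3 + Q/3, so P_min = 14/3
CS = (1/2) * 18 * (50/3 - 32/3) = 54
PS = (1/2) * 18 * (32/3 - 14/3) = 54
TS = CS + PS = 54 + 54 = 108

108


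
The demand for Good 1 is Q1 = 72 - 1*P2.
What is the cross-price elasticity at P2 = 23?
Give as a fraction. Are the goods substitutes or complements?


dQ1/dP2 = -1
At P2 = 23: Q1 = 72 - 1*23 = 49
Exy = (dQ1/dP2)(P2/Q1) = -1 * 23 / 49 = -23/49
Since Exy < 0, the goods are complements.

-23/49 (complements)


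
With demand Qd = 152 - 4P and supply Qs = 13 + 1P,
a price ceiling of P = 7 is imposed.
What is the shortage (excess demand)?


At P = 7:
Qd = 152 - 4*7 = 124
Qs = 13 + 1*7 = 20
Shortage = Qd - Qs = 124 - 20 = 104

104


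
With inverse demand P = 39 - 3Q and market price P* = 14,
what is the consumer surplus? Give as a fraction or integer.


Maximum willingness to pay (at Q=0): P_max = 39
Quantity demanded at P* = 14:
Q* = (39 - 14)/3 = 25/3
CS = (1/2) * Q* * (P_max - P*)
CS = (1/2) * 25/3 * (39 - 14)
CS = (1/2) * 25/3 * 25 = 625/6

625/6


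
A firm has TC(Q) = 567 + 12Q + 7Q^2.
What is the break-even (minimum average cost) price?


AC(Q) = 567/Q + 12 + 7Q
To minimize: dAC/dQ = -567/Q^2 + 7 = 0
Q^2 = 567/7 = 81
Q* = 9
Min AC = 567/9 + 12 + 7*9
Min AC = 63 + 12 + 63 = 138

138


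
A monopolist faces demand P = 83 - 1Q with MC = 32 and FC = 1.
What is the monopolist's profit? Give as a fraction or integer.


MR = MC: 83 - 2Q = 32
Q* = 51/2
P* = 83 - 1*51/2 = 115/2
Profit = (P* - MC)*Q* - FC
= (115/2 - 32)*51/2 - 1
= 51/2*51/2 - 1
= 2601/4 - 1 = 2597/4

2597/4


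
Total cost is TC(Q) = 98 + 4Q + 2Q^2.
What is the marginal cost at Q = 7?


MC = dTC/dQ = 4 + 2*2*Q
At Q = 7:
MC = 4 + 4*7
MC = 4 + 28 = 32

32


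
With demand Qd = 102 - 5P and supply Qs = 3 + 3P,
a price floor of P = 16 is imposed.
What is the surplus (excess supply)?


At P = 16:
Qd = 102 - 5*16 = 22
Qs = 3 + 3*16 = 51
Surplus = Qs - Qd = 51 - 22 = 29

29


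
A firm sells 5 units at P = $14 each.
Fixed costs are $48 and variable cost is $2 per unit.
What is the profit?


Total Revenue = P * Q = 14 * 5 = $70
Total Cost = FC + VC*Q = 48 + 2*5 = $58
Profit = TR - TC = 70 - 58 = $12

$12


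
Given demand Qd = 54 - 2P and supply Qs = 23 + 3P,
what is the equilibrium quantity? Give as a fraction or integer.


First find equilibrium price:
54 - 2P = 23 + 3P
P* = 31/5 = 31/5
Then substitute into demand:
Q* = 54 - 2 * 31/5 = 208/5

208/5
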